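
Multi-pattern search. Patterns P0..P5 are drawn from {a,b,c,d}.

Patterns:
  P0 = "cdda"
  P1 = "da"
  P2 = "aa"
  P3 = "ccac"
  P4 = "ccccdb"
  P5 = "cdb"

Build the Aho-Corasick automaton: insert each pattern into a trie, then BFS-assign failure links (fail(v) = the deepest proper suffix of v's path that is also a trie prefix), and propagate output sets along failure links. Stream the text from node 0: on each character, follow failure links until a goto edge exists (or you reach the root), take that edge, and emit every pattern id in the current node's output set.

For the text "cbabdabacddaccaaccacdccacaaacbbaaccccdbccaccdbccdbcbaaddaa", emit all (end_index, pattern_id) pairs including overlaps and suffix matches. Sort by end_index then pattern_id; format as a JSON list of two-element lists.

Build automaton:
Trie nodes:
  n0 'ε': a→7 c→1 d→5
  n1 'c': c→9 d→2
  n2 'cd': b→16 d→3
  n3 'cdd': a→4
  n4 'cdda': ·  ←P0
  n5 'd': a→6
  n6 'da': ·  ←P1
  n7 'a': a→8
  n8 'aa': ·  ←P2
  n9 'cc': a→10 c→12
  n10 'cca': c→11
  n11 'ccac': ·  ←P3
  n12 'ccc': c→13
  n13 'cccc': d→14
  n14 'ccccd': b→15
  n15 'ccccdb': ·  ←P4
  n16 'cdb': ·  ←P5

BFS fail/out derivation:
  n1('c'): parent n0 fail=0; on 'c' 0 → fail=0;  out ∅∪∅=∅
  n5('d'): parent n0 fail=0; on 'd' 0 → fail=0;  out ∅∪∅=∅
  n7('a'): parent n0 fail=0; on 'a' 0 → fail=0;  out ∅∪∅=∅
  n2('cd'): parent n1 fail=0; on 'd' 0 → fail=5;  out ∅∪∅=∅
  n6('da'): parent n5 fail=0; on 'a' 0 → fail=7;  out {1}∪∅={1}
  n8('aa'): parent n7 fail=0; on 'a' 0 → fail=7;  out {2}∪∅={2}
  n9('cc'): parent n1 fail=0; on 'c' 0 → fail=1;  out ∅∪∅=∅
  n3('cdd'): parent n2 fail=5; on 'd' 5→0 → fail=5;  out ∅∪∅=∅
  n10('cca'): parent n9 fail=1; on 'a' 1→0 → fail=7;  out ∅∪∅=∅
  n12('ccc'): parent n9 fail=1; on 'c' 1 → fail=9;  out ∅∪∅=∅
  n16('cdb'): parent n2 fail=5; on 'b' 5→0 → fail=0;  out {5}∪∅={5}
  n4('cdda'): parent n3 fail=5; on 'a' 5 → fail=6;  out {0}∪{1}={0,1}
  n11('ccac'): parent n10 fail=7; on 'c' 7→0 → fail=1;  out {3}∪∅={3}
  n13('cccc'): parent n12 fail=9; on 'c' 9 → fail=12;  out ∅∪∅=∅
  n14('ccccd'): parent n13 fail=12; on 'd' 12→9→1 → fail=2;  out ∅∪∅=∅
  n15('ccccdb'): parent n14 fail=2; on 'b' 2 → fail=16;  out {4}∪{5}={4,5}

Text stream:
i=0 'c': node 0→1
i=1 'b': node 1→0 ·f
i=2 'a': node 0→7
i=3 'b': node 7→0 ·f
i=4 'd': node 0→5
i=5 'a': node 5→6  ** P1@[4:5]
i=6 'b': node 6→0 ·f
i=7 'a': node 0→7
i=8 'c': node 7→1 ·f
i=9 'd': node 1→2
i=10 'd': node 2→3
i=11 'a': node 3→4  ** P0@[8:11],P1@[10:11]
i=12 'c': node 4→1 ·f
i=13 'c': node 1→9
i=14 'a': node 9→10
i=15 'a': node 10→8 ·f  ** P2@[14:15]
i=16 'c': node 8→1 ·f
i=17 'c': node 1→9
i=18 'a': node 9→10
i=19 'c': node 10→11  ** P3@[16:19]
i=20 'd': node 11→2 ·f
i=21 'c': node 2→1 ·f
i=22 'c': node 1→9
i=23 'a': node 9→10
i=24 'c': node 10→11  ** P3@[21:24]
i=25 'a': node 11→7 ·f
i=26 'a': node 7→8  ** P2@[25:26]
i=27 'a': node 8→8 ·f  ** P2@[26:27]
i=28 'c': node 8→1 ·f
i=29 'b': node 1→0 ·f
i=30 'b': node 0→0
i=31 'a': node 0→7
i=32 'a': node 7→8  ** P2@[31:32]
i=33 'c': node 8→1 ·f
i=34 'c': node 1→9
i=35 'c': node 9→12
i=36 'c': node 12→13
i=37 'd': node 13→14
i=38 'b': node 14→15  ** P4@[33:38],P5@[36:38]
i=39 'c': node 15→1 ·f
i=40 'c': node 1→9
i=41 'a': node 9→10
i=42 'c': node 10→11  ** P3@[39:42]
i=43 'c': node 11→9 ·f
i=44 'd': node 9→2 ·f
i=45 'b': node 2→16  ** P5@[43:45]
i=46 'c': node 16→1 ·f
i=47 'c': node 1→9
i=48 'd': node 9→2 ·f
i=49 'b': node 2→16  ** P5@[47:49]
i=50 'c': node 16→1 ·f
i=51 'b': node 1→0 ·f
i=52 'a': node 0→7
i=53 'a': node 7→8  ** P2@[52:53]
i=54 'd': node 8→5 ·f
i=55 'd': node 5→5 ·f
i=56 'a': node 5→6  ** P1@[55:56]
i=57 'a': node 6→8 ·f  ** P2@[56:57]

Matches: [[5,1],[11,0],[11,1],[15,2],[19,3],[24,3],[26,2],[27,2],[32,2],[38,4],[38,5],[42,3],[45,5],[49,5],[53,2],[56,1],[57,2]]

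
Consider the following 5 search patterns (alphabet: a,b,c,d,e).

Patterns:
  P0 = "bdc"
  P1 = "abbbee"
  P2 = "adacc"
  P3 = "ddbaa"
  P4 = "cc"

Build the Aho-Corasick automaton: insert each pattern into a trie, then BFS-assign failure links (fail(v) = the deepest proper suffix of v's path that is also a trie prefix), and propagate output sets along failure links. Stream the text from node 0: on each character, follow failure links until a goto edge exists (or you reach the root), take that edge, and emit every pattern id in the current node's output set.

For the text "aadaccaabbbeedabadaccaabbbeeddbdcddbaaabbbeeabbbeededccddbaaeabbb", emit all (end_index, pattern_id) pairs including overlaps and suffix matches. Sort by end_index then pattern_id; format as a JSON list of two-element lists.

Build:
Trie nodes:
  0='ε' goto a→4 b→1 c→19 d→14
  1='b' goto d→2
  2='bd' goto c→3
  3='bdc' goto ·  ←P0
  4='a' goto b→5 d→10
  5='ab' goto b→6
  6='abb' goto b→7
  7='abbb' goto e→8
  8='abbbe' goto e→9
  9='abbbee' goto ·  ←P1
  10='ad' goto a→11
  11='ada' goto c→12
  12='adac' goto c→13
  13='adacc' goto ·  ←P2
  14='d' goto d→15
  15='dd' goto b→16
  16='ddb' goto a→17
  17='ddba' goto a→18
  18='ddbaa' goto ·  ←P3
  19='c' goto c→20
  20='cc' goto ·  ←P4

BFS fail/out derivation:
  n1('b'): parent n0 fail=0; on 'b' 0 → fail=0;  out ∅∪∅=∅
  n4('a'): parent n0 fail=0; on 'a' 0 → fail=0;  out ∅∪∅=∅
  n14('d'): parent n0 fail=0; on 'd' 0 → fail=0;  out ∅∪∅=∅
  n19('c'): parent n0 fail=0; on 'c' 0 → fail=0;  out ∅∪∅=∅
  n2('bd'): parent n1 fail=0; on 'd' 0 → fail=14;  out ∅∪∅=∅
  n5('ab'): parent n4 fail=0; on 'b' 0 → fail=1;  out ∅∪∅=∅
  n10('ad'): parent n4 fail=0; on 'd' 0 → fail=14;  out ∅∪∅=∅
  n15('dd'): parent n14 fail=0; on 'd' 0 → fail=14;  out ∅∪∅=∅
  n20('cc'): parent n19 fail=0; on 'c' 0 → fail=19;  out {4}∪∅={4}
  n3('bdc'): parent n2 fail=14; on 'c' 14→0 → fail=19;  out {0}∪∅={0}
  n6('abb'): parent n5 fail=1; on 'b' 1→0 → fail=1;  out ∅∪∅=∅
  n11('ada'): parent n10 fail=14; on 'a' 14→0 → fail=4;  out ∅∪∅=∅
  n16('ddb'): parent n15 fail=14; on 'b' 14→0 → fail=1;  out ∅∪∅=∅
  n7('abbb'): parent n6 fail=1; on 'b' 1→0 → fail=1;  out ∅∪∅=∅
  n12('adac'): parent n11 fail=4; on 'c' 4→0 → fail=19;  out ∅∪∅=∅
  n17('ddba'): parent n16 fail=1; on 'a' 1→0 → fail=4;  out ∅∪∅=∅
  n8('abbbe'): parent n7 fail=1; on 'e' 1→0 → fail=0;  out ∅∪∅=∅
  n13('adacc'): parent n12 fail=19; on 'c' 19 → fail=20;  out {2}∪{4}={2,4}
  n18('ddbaa'): parent n17 fail=4; on 'a' 4→0 → fail=4;  out {3}∪∅={3}
  n9('abbbee'): parent n8 fail=0; on 'e' 0 → fail=0;  out {1}∪∅={1}

Scan:
[0] read 'a'  n0⇒n4
[1] read 'a'  n4⇒n4 ·f
[2] read 'd'  n4⇒n10
[3] read 'a'  n10⇒n11
[4] read 'c'  n11⇒n12
[5] read 'c'  n12⇒n13  emit P2@[1:5],P4@[4:5]
[6] read 'a'  n13⇒n4 ·f
[7] read 'a'  n4⇒n4 ·f
[8] read 'b'  n4⇒n5
[9] read 'b'  n5⇒n6
[10] read 'b'  n6⇒n7
[11] read 'e'  n7⇒n8
[12] read 'e'  n8⇒n9  emit P1@[7:12]
[13] read 'd'  n9⇒n14 ·f
[14] read 'a'  n14⇒n4 ·f
[15] read 'b'  n4⇒n5
[16] read 'a'  n5⇒n4 ·f
[17] read 'd'  n4⇒n10
[18] read 'a'  n10⇒n11
[19] read 'c'  n11⇒n12
[20] read 'c'  n12⇒n13  emit P2@[16:20],P4@[19:20]
[21] read 'a'  n13⇒n4 ·f
[22] read 'a'  n4⇒n4 ·f
[23] read 'b'  n4⇒n5
[24] read 'b'  n5⇒n6
[25] read 'b'  n6⇒n7
[26] read 'e'  n7⇒n8
[27] read 'e'  n8⇒n9  emit P1@[22:27]
[28] read 'd'  n9⇒n14 ·f
[29] read 'd'  n14⇒n15
[30] read 'b'  n15⇒n16
[31] read 'd'  n16⇒n2 ·f
[32] read 'c'  n2⇒n3  emit P0@[30:32]
[33] read 'd'  n3⇒n14 ·f
[34] read 'd'  n14⇒n15
[35] read 'b'  n15⇒n16
[36] read 'a'  n16⇒n17
[37] read 'a'  n17⇒n18  emit P3@[33:37]
[38] read 'a'  n18⇒n4 ·f
[39] read 'b'  n4⇒n5
[40] read 'b'  n5⇒n6
[41] read 'b'  n6⇒n7
[42] read 'e'  n7⇒n8
[43] read 'e'  n8⇒n9  emit P1@[38:43]
[44] read 'a'  n9⇒n4 ·f
[45] read 'b'  n4⇒n5
[46] read 'b'  n5⇒n6
[47] read 'b'  n6⇒n7
[48] read 'e'  n7⇒n8
[49] read 'e'  n8⇒n9  emit P1@[44:49]
[50] read 'd'  n9⇒n14 ·f
[51] read 'e'  n14⇒n0 ·f
[52] read 'd'  n0⇒n14
[53] read 'c'  n14⇒n19 ·f
[54] read 'c'  n19⇒n20  emit P4@[53:54]
[55] read 'd'  n20⇒n14 ·f
[56] read 'd'  n14⇒n15
[57] read 'b'  n15⇒n16
[58] read 'a'  n16⇒n17
[59] read 'a'  n17⇒n18  emit P3@[55:59]
[60] read 'e'  n18⇒n0 ·f
[61] read 'a'  n0⇒n4
[62] read 'b'  n4⇒n5
[63] read 'b'  n5⇒n6
[64] read 'b'  n6⇒n7

All matches (sorted): [[5,2],[5,4],[12,1],[20,2],[20,4],[27,1],[32,0],[37,3],[43,1],[49,1],[54,4],[59,3]]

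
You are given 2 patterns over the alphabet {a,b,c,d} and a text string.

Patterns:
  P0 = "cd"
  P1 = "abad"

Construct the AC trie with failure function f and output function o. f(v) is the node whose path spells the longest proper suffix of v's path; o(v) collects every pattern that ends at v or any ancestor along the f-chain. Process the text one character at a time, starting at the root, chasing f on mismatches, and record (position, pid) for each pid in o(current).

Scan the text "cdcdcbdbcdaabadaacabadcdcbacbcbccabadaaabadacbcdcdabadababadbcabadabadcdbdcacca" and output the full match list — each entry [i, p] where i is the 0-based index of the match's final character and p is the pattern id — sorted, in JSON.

Build:
Trie (insert patterns):
  0='ε' goto a→3 c→1
  1='c' goto d→2
  2='cd' goto ·  [P0 ends]
  3='a' goto b→4
  4='ab' goto a→5
  5='aba' goto d→6
  6='abad' goto ·  [P1 ends]

Failure links (BFS by depth):
  fail(1) 'c': from fail(0)=0 chase 'c': 0 ⇒ 0;  out=∅∪out(0)=∅
  fail(3) 'a': from fail(0)=0 chase 'a': 0 ⇒ 0;  out=∅∪out(0)=∅
  fail(2) 'cd': from fail(1)=0 chase 'd': 0 ⇒ 0;  out={0}∪out(0)={0}
  fail(4) 'ab': from fail(3)=0 chase 'b': 0 ⇒ 0;  out=∅∪out(0)=∅
  fail(5) 'aba': from fail(4)=0 chase 'a': 0 ⇒ 3;  out=∅∪out(3)=∅
  fail(6) 'abad': from fail(5)=3 chase 'd': 3→0 ⇒ 0;  out={1}∪out(0)={1}

Scan:
pos 0 'c': at 1
pos 1 'd': at 2  → match P0@[0:1]
pos 2 'c': at 1 (fail-walked)
pos 3 'd': at 2  → match P0@[2:3]
pos 4 'c': at 1 (fail-walked)
pos 5 'b': at 0 (fail-walked)
pos 6 'd': at 0
pos 7 'b': at 0
pos 8 'c': at 1
pos 9 'd': at 2  → match P0@[8:9]
pos 10 'a': at 3 (fail-walked)
pos 11 'a': at 3 (fail-walked)
pos 12 'b': at 4
pos 13 'a': at 5
pos 14 'd': at 6  → match P1@[11:14]
pos 15 'a': at 3 (fail-walked)
pos 16 'a': at 3 (fail-walked)
pos 17 'c': at 1 (fail-walked)
pos 18 'a': at 3 (fail-walked)
pos 19 'b': at 4
pos 20 'a': at 5
pos 21 'd': at 6  → match P1@[18:21]
pos 22 'c': at 1 (fail-walked)
pos 23 'd': at 2  → match P0@[22:23]
pos 24 'c': at 1 (fail-walked)
pos 25 'b': at 0 (fail-walked)
pos 26 'a': at 3
pos 27 'c': at 1 (fail-walked)
pos 28 'b': at 0 (fail-walked)
pos 29 'c': at 1
pos 30 'b': at 0 (fail-walked)
pos 31 'c': at 1
pos 32 'c': at 1 (fail-walked)
pos 33 'a': at 3 (fail-walked)
pos 34 'b': at 4
pos 35 'a': at 5
pos 36 'd': at 6  → match P1@[33:36]
pos 37 'a': at 3 (fail-walked)
pos 38 'a': at 3 (fail-walked)
pos 39 'a': at 3 (fail-walked)
pos 40 'b': at 4
pos 41 'a': at 5
pos 42 'd': at 6  → match P1@[39:42]
pos 43 'a': at 3 (fail-walked)
pos 44 'c': at 1 (fail-walked)
pos 45 'b': at 0 (fail-walked)
pos 46 'c': at 1
pos 47 'd': at 2  → match P0@[46:47]
pos 48 'c': at 1 (fail-walked)
pos 49 'd': at 2  → match P0@[48:49]
pos 50 'a': at 3 (fail-walked)
pos 51 'b': at 4
pos 52 'a': at 5
pos 53 'd': at 6  → match P1@[50:53]
pos 54 'a': at 3 (fail-walked)
pos 55 'b': at 4
pos 56 'a': at 5
pos 57 'b': at 4 (fail-walked)
pos 58 'a': at 5
pos 59 'd': at 6  → match P1@[56:59]
pos 60 'b': at 0 (fail-walked)
pos 61 'c': at 1
pos 62 'a': at 3 (fail-walked)
pos 63 'b': at 4
pos 64 'a': at 5
pos 65 'd': at 6  → match P1@[62:65]
pos 66 'a': at 3 (fail-walked)
pos 67 'b': at 4
pos 68 'a': at 5
pos 69 'd': at 6  → match P1@[66:69]
pos 70 'c': at 1 (fail-walked)
pos 71 'd': at 2  → match P0@[70:71]
pos 72 'b': at 0 (fail-walked)
pos 73 'd': at 0
pos 74 'c': at 1
pos 75 'a': at 3 (fail-walked)
pos 76 'c': at 1 (fail-walked)
pos 77 'c': at 1 (fail-walked)
pos 78 'a': at 3 (fail-walked)

Result: [[1,0],[3,0],[9,0],[14,1],[21,1],[23,0],[36,1],[42,1],[47,0],[49,0],[53,1],[59,1],[65,1],[69,1],[71,0]]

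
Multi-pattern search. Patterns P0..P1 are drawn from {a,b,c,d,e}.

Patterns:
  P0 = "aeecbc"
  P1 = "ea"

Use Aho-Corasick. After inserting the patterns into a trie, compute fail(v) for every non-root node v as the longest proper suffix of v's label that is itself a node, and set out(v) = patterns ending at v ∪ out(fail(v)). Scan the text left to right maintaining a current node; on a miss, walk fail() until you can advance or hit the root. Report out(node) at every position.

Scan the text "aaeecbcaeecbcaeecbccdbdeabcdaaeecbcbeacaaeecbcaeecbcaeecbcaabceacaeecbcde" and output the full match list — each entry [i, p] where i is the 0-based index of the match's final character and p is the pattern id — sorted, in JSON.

Build automaton:
Trie nodes:
  n0 'ε': a→1 e→7
  n1 'a': e→2
  n2 'ae': e→3
  n3 'aee': c→4
  n4 'aeec': b→5
  n5 'aeecb': c→6
  n6 'aeecbc': ·  ←P0
  n7 'e': a→8
  n8 'ea': ·  ←P1

BFS fail/out derivation:
  n1('a'): parent n0 fail=0; on 'a' 0 → fail=0;  out ∅∪∅=∅
  n7('e'): parent n0 fail=0; on 'e' 0 → fail=0;  out ∅∪∅=∅
  n2('ae'): parent n1 fail=0; on 'e' 0 → fail=7;  out ∅∪∅=∅
  n8('ea'): parent n7 fail=0; on 'a' 0 → fail=1;  out {1}∪∅={1}
  n3('aee'): parent n2 fail=7; on 'e' 7→0 → fail=7;  out ∅∪∅=∅
  n4('aeec'): parent n3 fail=7; on 'c' 7→0 → fail=0;  out ∅∪∅=∅
  n5('aeecb'): parent n4 fail=0; on 'b' 0 → fail=0;  out ∅∪∅=∅
  n6('aeecbc'): parent n5 fail=0; on 'c' 0 → fail=0;  out {0}∪∅={0}

Scan:
i=0 'a': node 0→1
i=1 'a': node 1→1 ·f
i=2 'e': node 1→2
i=3 'e': node 2→3
i=4 'c': node 3→4
i=5 'b': node 4→5
i=6 'c': node 5→6  emit P0@[1:6]
i=7 'a': node 6→1 ·f
i=8 'e': node 1→2
i=9 'e': node 2→3
i=10 'c': node 3→4
i=11 'b': node 4→5
i=12 'c': node 5→6  emit P0@[7:12]
i=13 'a': node 6→1 ·f
i=14 'e': node 1→2
i=15 'e': node 2→3
i=16 'c': node 3→4
i=17 'b': node 4→5
i=18 'c': node 5→6  emit P0@[13:18]
i=19 'c': node 6→0 ·f
i=20 'd': node 0→0
i=21 'b': node 0→0
i=22 'd': node 0→0
i=23 'e': node 0→7
i=24 'a': node 7→8  emit P1@[23:24]
i=25 'b': node 8→0 ·f
i=26 'c': node 0→0
i=27 'd': node 0→0
i=28 'a': node 0→1
i=29 'a': node 1→1 ·f
i=30 'e': node 1→2
i=31 'e': node 2→3
i=32 'c': node 3→4
i=33 'b': node 4→5
i=34 'c': node 5→6  emit P0@[29:34]
i=35 'b': node 6→0 ·f
i=36 'e': node 0→7
i=37 'a': node 7→8  emit P1@[36:37]
i=38 'c': node 8→0 ·f
i=39 'a': node 0→1
i=40 'a': node 1→1 ·f
i=41 'e': node 1→2
i=42 'e': node 2→3
i=43 'c': node 3→4
i=44 'b': node 4→5
i=45 'c': node 5→6  emit P0@[40:45]
i=46 'a': node 6→1 ·f
i=47 'e': node 1→2
i=48 'e': node 2→3
i=49 'c': node 3→4
i=50 'b': node 4→5
i=51 'c': node 5→6  emit P0@[46:51]
i=52 'a': node 6→1 ·f
i=53 'e': node 1→2
i=54 'e': node 2→3
i=55 'c': node 3→4
i=56 'b': node 4→5
i=57 'c': node 5→6  emit P0@[52:57]
i=58 'a': node 6→1 ·f
i=59 'a': node 1→1 ·f
i=60 'b': node 1→0 ·f
i=61 'c': node 0→0
i=62 'e': node 0→7
i=63 'a': node 7→8  emit P1@[62:63]
i=64 'c': node 8→0 ·f
i=65 'a': node 0→1
i=66 'e': node 1→2
i=67 'e': node 2→3
i=68 'c': node 3→4
i=69 'b': node 4→5
i=70 'c': node 5→6  emit P0@[65:70]
i=71 'd': node 6→0 ·f
i=72 'e': node 0→7

Matches: [[6,0],[12,0],[18,0],[24,1],[34,0],[37,1],[45,0],[51,0],[57,0],[63,1],[70,0]]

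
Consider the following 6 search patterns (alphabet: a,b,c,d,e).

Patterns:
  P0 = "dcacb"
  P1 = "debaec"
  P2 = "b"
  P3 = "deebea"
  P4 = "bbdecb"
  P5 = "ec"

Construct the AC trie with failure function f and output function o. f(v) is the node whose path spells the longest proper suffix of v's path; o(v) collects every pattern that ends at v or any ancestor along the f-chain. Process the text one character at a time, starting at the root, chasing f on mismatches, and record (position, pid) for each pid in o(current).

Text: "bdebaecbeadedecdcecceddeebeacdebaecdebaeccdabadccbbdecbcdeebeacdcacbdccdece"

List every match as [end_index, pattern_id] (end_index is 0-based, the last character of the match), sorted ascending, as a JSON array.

Build:
Trie (insert patterns):
  0='ε' goto b→11 d→1 e→21
  1='d' goto c→2 e→6
  2='dc' goto a→3
  3='dca' goto c→4
  4='dcac' goto b→5
  5='dcacb' goto ·  [P0 ends]
  6='de' goto b→7 e→12
  7='deb' goto a→8
  8='deba' goto e→9
  9='debae' goto c→10
  10='debaec' goto ·  [P1 ends]
  11='b' goto b→16  [P2 ends]
  12='dee' goto b→13
  13='deeb' goto e→14
  14='deebe' goto a→15
  15='deebea' goto ·  [P3 ends]
  16='bb' goto d→17
  17='bbd' goto e→18
  18='bbde' goto c→19
  19='bbdec' goto b→20
  20='bbdecb' goto ·  [P4 ends]
  21='e' goto c→22
  22='ec' goto ·  [P5 ends]

Failure links (BFS by depth):
  n1('d'): parent n0 fail=0; on 'd' 0 → fail=0;  out ∅∪∅=∅
  n11('b'): parent n0 fail=0; on 'b' 0 → fail=0;  out {2}∪∅={2}
  n21('e'): parent n0 fail=0; on 'e' 0 → fail=0;  out ∅∪∅=∅
  n2('dc'): parent n1 fail=0; on 'c' 0 → fail=0;  out ∅∪∅=∅
  n6('de'): parent n1 fail=0; on 'e' 0 → fail=21;  out ∅∪∅=∅
  n16('bb'): parent n11 fail=0; on 'b' 0 → fail=11;  out ∅∪{2}={2}
  n22('ec'): parent n21 fail=0; on 'c' 0 → fail=0;  out {5}∪∅={5}
  n3('dca'): parent n2 fail=0; on 'a' 0 → fail=0;  out ∅∪∅=∅
  n7('deb'): parent n6 fail=21; on 'b' 21→0 → fail=11;  out ∅∪{2}={2}
  n12('dee'): parent n6 fail=21; on 'e' 21→0 → fail=21;  out ∅∪∅=∅
  n17('bbd'): parent n16 fail=11; on 'd' 11→0 → fail=1;  out ∅∪∅=∅
  n4('dcac'): parent n3 fail=0; on 'c' 0 → fail=0;  out ∅∪∅=∅
  n8('deba'): parent n7 fail=11; on 'a' 11→0 → fail=0;  out ∅∪∅=∅
  n13('deeb'): parent n12 fail=21; on 'b' 21→0 → fail=11;  out ∅∪{2}={2}
  n18('bbde'): parent n17 fail=1; on 'e' 1 → fail=6;  out ∅∪∅=∅
  n5('dcacb'): parent n4 fail=0; on 'b' 0 → fail=11;  out {0}∪{2}={0,2}
  n9('debae'): parent n8 fail=0; on 'e' 0 → fail=21;  out ∅∪∅=∅
  n14('deebe'): parent n13 fail=11; on 'e' 11→0 → fail=21;  out ∅∪∅=∅
  n19('bbdec'): parent n18 fail=6; on 'c' 6→21 → fail=22;  out ∅∪{5}={5}
  n10('debaec'): parent n9 fail=21; on 'c' 21 → fail=22;  out {1}∪{5}={1,5}
  n15('deebea'): parent n14 fail=21; on 'a' 21→0 → fail=0;  out {3}∪∅={3}
  n20('bbdecb'): parent n19 fail=22; on 'b' 22→0 → fail=11;  out {4}∪{2}={2,4}

Run:
pos 0 'b': at 11  emit P2@[0:0]
pos 1 'd': at 1 (fail-walked)
pos 2 'e': at 6
pos 3 'b': at 7  emit P2@[3:3]
pos 4 'a': at 8
pos 5 'e': at 9
pos 6 'c': at 10  emit P1@[1:6],P5@[5:6]
pos 7 'b': at 11 (fail-walked)  emit P2@[7:7]
pos 8 'e': at 21 (fail-walked)
pos 9 'a': at 0 (fail-walked)
pos 10 'd': at 1
pos 11 'e': at 6
pos 12 'd': at 1 (fail-walked)
pos 13 'e': at 6
pos 14 'c': at 22 (fail-walked)  emit P5@[13:14]
pos 15 'd': at 1 (fail-walked)
pos 16 'c': at 2
pos 17 'e': at 21 (fail-walked)
pos 18 'c': at 22  emit P5@[17:18]
pos 19 'c': at 0 (fail-walked)
pos 20 'e': at 21
pos 21 'd': at 1 (fail-walked)
pos 22 'd': at 1 (fail-walked)
pos 23 'e': at 6
pos 24 'e': at 12
pos 25 'b': at 13  emit P2@[25:25]
pos 26 'e': at 14
pos 27 'a': at 15  emit P3@[22:27]
pos 28 'c': at 0 (fail-walked)
pos 29 'd': at 1
pos 30 'e': at 6
pos 31 'b': at 7  emit P2@[31:31]
pos 32 'a': at 8
pos 33 'e': at 9
pos 34 'c': at 10  emit P1@[29:34],P5@[33:34]
pos 35 'd': at 1 (fail-walked)
pos 36 'e': at 6
pos 37 'b': at 7  emit P2@[37:37]
pos 38 'a': at 8
pos 39 'e': at 9
pos 40 'c': at 10  emit P1@[35:40],P5@[39:40]
pos 41 'c': at 0 (fail-walked)
pos 42 'd': at 1
pos 43 'a': at 0 (fail-walked)
pos 44 'b': at 11  emit P2@[44:44]
pos 45 'a': at 0 (fail-walked)
pos 46 'd': at 1
pos 47 'c': at 2
pos 48 'c': at 0 (fail-walked)
pos 49 'b': at 11  emit P2@[49:49]
pos 50 'b': at 16  emit P2@[50:50]
pos 51 'd': at 17
pos 52 'e': at 18
pos 53 'c': at 19  emit P5@[52:53]
pos 54 'b': at 20  emit P2@[54:54],P4@[49:54]
pos 55 'c': at 0 (fail-walked)
pos 56 'd': at 1
pos 57 'e': at 6
pos 58 'e': at 12
pos 59 'b': at 13  emit P2@[59:59]
pos 60 'e': at 14
pos 61 'a': at 15  emit P3@[56:61]
pos 62 'c': at 0 (fail-walked)
pos 63 'd': at 1
pos 64 'c': at 2
pos 65 'a': at 3
pos 66 'c': at 4
pos 67 'b': at 5  emit P0@[63:67],P2@[67:67]
pos 68 'd': at 1 (fail-walked)
pos 69 'c': at 2
pos 70 'c': at 0 (fail-walked)
pos 71 'd': at 1
pos 72 'e': at 6
pos 73 'c': at 22 (fail-walked)  emit P5@[72:73]
pos 74 'e': at 21 (fail-walked)

All matches (sorted): [[0,2],[3,2],[6,1],[6,5],[7,2],[14,5],[18,5],[25,2],[27,3],[31,2],[34,1],[34,5],[37,2],[40,1],[40,5],[44,2],[49,2],[50,2],[53,5],[54,2],[54,4],[59,2],[61,3],[67,0],[67,2],[73,5]]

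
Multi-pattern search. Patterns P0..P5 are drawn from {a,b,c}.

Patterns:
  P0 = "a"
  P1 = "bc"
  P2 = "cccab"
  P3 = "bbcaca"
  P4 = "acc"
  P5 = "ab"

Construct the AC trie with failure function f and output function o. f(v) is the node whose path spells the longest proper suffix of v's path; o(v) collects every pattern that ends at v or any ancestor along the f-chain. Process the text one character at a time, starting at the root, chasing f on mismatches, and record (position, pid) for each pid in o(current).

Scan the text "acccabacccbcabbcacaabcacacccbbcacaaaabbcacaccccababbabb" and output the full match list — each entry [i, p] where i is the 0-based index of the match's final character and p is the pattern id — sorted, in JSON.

Build:
Trie nodes:
  n0 'ε': a→1 b→2 c→4
  n1 'a': b→16 c→14  [P0 ends]
  n2 'b': b→9 c→3
  n3 'bc': ·  [P1 ends]
  n4 'c': c→5
  n5 'cc': c→6
  n6 'ccc': a→7
  n7 'ccca': b→8
  n8 'cccab': ·  [P2 ends]
  n9 'bb': c→10
  n10 'bbc': a→11
  n11 'bbca': c→12
  n12 'bbcac': a→13
  n13 'bbcaca': ·  [P3 ends]
  n14 'ac': c→15
  n15 'acc': ·  [P4 ends]
  n16 'ab': ·  [P5 ends]

Failure links (BFS by depth):
  n1('a'): parent n0 fail=0; on 'a' 0 → fail=0;  out {0}∪∅={0}
  n2('b'): parent n0 fail=0; on 'b' 0 → fail=0;  out ∅∪∅=∅
  n4('c'): parent n0 fail=0; on 'c' 0 → fail=0;  out ∅∪∅=∅
  n3('bc'): parent n2 fail=0; on 'c' 0 → fail=4;  out {1}∪∅={1}
  n5('cc'): parent n4 fail=0; on 'c' 0 → fail=4;  out ∅∪∅=∅
  n9('bb'): parent n2 fail=0; on 'b' 0 → fail=2;  out ∅∪∅=∅
  n14('ac'): parent n1 fail=0; on 'c' 0 → fail=4;  out ∅∪∅=∅
  n16('ab'): parent n1 fail=0; on 'b' 0 → fail=2;  out {5}∪∅={5}
  n6('ccc'): parent n5 fail=4; on 'c' 4 → fail=5;  out ∅∪∅=∅
  n10('bbc'): parent n9 fail=2; on 'c' 2 → fail=3;  out ∅∪{1}={1}
  n15('acc'): parent n14 fail=4; on 'c' 4 → fail=5;  out {4}∪∅={4}
  n7('ccca'): parent n6 fail=5; on 'a' 5→4→0 → fail=1;  out ∅∪{0}={0}
  n11('bbca'): parent n10 fail=3; on 'a' 3→4→0 → fail=1;  out ∅∪{0}={0}
  n8('cccab'): parent n7 fail=1; on 'b' 1 → fail=16;  out {2}∪{5}={2,5}
  n12('bbcac'): parent n11 fail=1; on 'c' 1 → fail=14;  out ∅∪∅=∅
  n13('bbcaca'): parent n12 fail=14; on 'a' 14→4→0 → fail=1;  out {3}∪{0}={0,3}

Run:
pos 0 'a': at 1  emit P0@[0:0]
pos 1 'c': at 14
pos 2 'c': at 15  emit P4@[0:2]
pos 3 'c': at 6 ·f
pos 4 'a': at 7  emit P0@[4:4]
pos 5 'b': at 8  emit P2@[1:5],P5@[4:5]
pos 6 'a': at 1 ·f  emit P0@[6:6]
pos 7 'c': at 14
pos 8 'c': at 15  emit P4@[6:8]
pos 9 'c': at 6 ·f
pos 10 'b': at 2 ·f
pos 11 'c': at 3  emit P1@[10:11]
pos 12 'a': at 1 ·f  emit P0@[12:12]
pos 13 'b': at 16  emit P5@[12:13]
pos 14 'b': at 9 ·f
pos 15 'c': at 10  emit P1@[14:15]
pos 16 'a': at 11  emit P0@[16:16]
pos 17 'c': at 12
pos 18 'a': at 13  emit P0@[18:18],P3@[13:18]
pos 19 'a': at 1 ·f  emit P0@[19:19]
pos 20 'b': at 16  emit P5@[19:20]
pos 21 'c': at 3 ·f  emit P1@[20:21]
pos 22 'a': at 1 ·f  emit P0@[22:22]
pos 23 'c': at 14
pos 24 'a': at 1 ·f  emit P0@[24:24]
pos 25 'c': at 14
pos 26 'c': at 15  emit P4@[24:26]
pos 27 'c': at 6 ·f
pos 28 'b': at 2 ·f
pos 29 'b': at 9
pos 30 'c': at 10  emit P1@[29:30]
pos 31 'a': at 11  emit P0@[31:31]
pos 32 'c': at 12
pos 33 'a': at 13  emit P0@[33:33],P3@[28:33]
pos 34 'a': at 1 ·f  emit P0@[34:34]
pos 35 'a': at 1 ·f  emit P0@[35:35]
pos 36 'a': at 1 ·f  emit P0@[36:36]
pos 37 'b': at 16  emit P5@[36:37]
pos 38 'b': at 9 ·f
pos 39 'c': at 10  emit P1@[38:39]
pos 40 'a': at 11  emit P0@[40:40]
pos 41 'c': at 12
pos 42 'a': at 13  emit P0@[42:42],P3@[37:42]
pos 43 'c': at 14 ·f
pos 44 'c': at 15  emit P4@[42:44]
pos 45 'c': at 6 ·f
pos 46 'c': at 6 ·f
pos 47 'a': at 7  emit P0@[47:47]
pos 48 'b': at 8  emit P2@[44:48],P5@[47:48]
pos 49 'a': at 1 ·f  emit P0@[49:49]
pos 50 'b': at 16  emit P5@[49:50]
pos 51 'b': at 9 ·f
pos 52 'a': at 1 ·f  emit P0@[52:52]
pos 53 'b': at 16  emit P5@[52:53]
pos 54 'b': at 9 ·f

All matches (sorted): [[0,0],[2,4],[4,0],[5,2],[5,5],[6,0],[8,4],[11,1],[12,0],[13,5],[15,1],[16,0],[18,0],[18,3],[19,0],[20,5],[21,1],[22,0],[24,0],[26,4],[30,1],[31,0],[33,0],[33,3],[34,0],[35,0],[36,0],[37,5],[39,1],[40,0],[42,0],[42,3],[44,4],[47,0],[48,2],[48,5],[49,0],[50,5],[52,0],[53,5]]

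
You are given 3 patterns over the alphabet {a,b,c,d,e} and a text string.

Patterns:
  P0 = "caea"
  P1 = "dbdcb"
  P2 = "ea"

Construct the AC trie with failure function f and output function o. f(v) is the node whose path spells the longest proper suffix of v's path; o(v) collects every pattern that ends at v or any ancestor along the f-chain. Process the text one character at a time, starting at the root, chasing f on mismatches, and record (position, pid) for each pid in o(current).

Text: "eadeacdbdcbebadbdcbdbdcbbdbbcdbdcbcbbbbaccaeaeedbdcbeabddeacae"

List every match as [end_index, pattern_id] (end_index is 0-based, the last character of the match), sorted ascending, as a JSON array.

Construct AC machine:
Trie (insert patterns):
  0='ε' goto c→1 d→5 e→10
  1='c' goto a→2
  2='ca' goto e→3
  3='cae' goto a→4
  4='caea' goto ·  ←P0
  5='d' goto b→6
  6='db' goto d→7
  7='dbd' goto c→8
  8='dbdc' goto b→9
  9='dbdcb' goto ·  ←P1
  10='e' goto a→11
  11='ea' goto ·  ←P2

BFS fail/out derivation:
  n1('c'): parent n0 fail=0; on 'c' 0 → fail=0;  out ∅∪∅=∅
  n5('d'): parent n0 fail=0; on 'd' 0 → fail=0;  out ∅∪∅=∅
  n10('e'): parent n0 fail=0; on 'e' 0 → fail=0;  out ∅∪∅=∅
  n2('ca'): parent n1 fail=0; on 'a' 0 → fail=0;  out ∅∪∅=∅
  n6('db'): parent n5 fail=0; on 'b' 0 → fail=0;  out ∅∪∅=∅
  n11('ea'): parent n10 fail=0; on 'a' 0 → fail=0;  out {2}∪∅={2}
  n3('cae'): parent n2 fail=0; on 'e' 0 → fail=10;  out ∅∪∅=∅
  n7('dbd'): parent n6 fail=0; on 'd' 0 → fail=5;  out ∅∪∅=∅
  n4('caea'): parent n3 fail=10; on 'a' 10 → fail=11;  out {0}∪{2}={0,2}
  n8('dbdc'): parent n7 fail=5; on 'c' 5→0 → fail=1;  out ∅∪∅=∅
  n9('dbdcb'): parent n8 fail=1; on 'b' 1→0 → fail=0;  out {1}∪∅={1}

Text stream:
i=0 'e': node 0→10
i=1 'a': node 10→11  emit P2@[0:1]
i=2 'd': node 11→5 ·f
i=3 'e': node 5→10 ·f
i=4 'a': node 10→11  emit P2@[3:4]
i=5 'c': node 11→1 ·f
i=6 'd': node 1→5 ·f
i=7 'b': node 5→6
i=8 'd': node 6→7
i=9 'c': node 7→8
i=10 'b': node 8→9  emit P1@[6:10]
i=11 'e': node 9→10 ·f
i=12 'b': node 10→0 ·f
i=13 'a': node 0→0
i=14 'd': node 0→5
i=15 'b': node 5→6
i=16 'd': node 6→7
i=17 'c': node 7→8
i=18 'b': node 8→9  emit P1@[14:18]
i=19 'd': node 9→5 ·f
i=20 'b': node 5→6
i=21 'd': node 6→7
i=22 'c': node 7→8
i=23 'b': node 8→9  emit P1@[19:23]
i=24 'b': node 9→0 ·f
i=25 'd': node 0→5
i=26 'b': node 5→6
i=27 'b': node 6→0 ·f
i=28 'c': node 0→1
i=29 'd': node 1→5 ·f
i=30 'b': node 5→6
i=31 'd': node 6→7
i=32 'c': node 7→8
i=33 'b': node 8→9  emit P1@[29:33]
i=34 'c': node 9→1 ·f
i=35 'b': node 1→0 ·f
i=36 'b': node 0→0
i=37 'b': node 0→0
i=38 'b': node 0→0
i=39 'a': node 0→0
i=40 'c': node 0→1
i=41 'c': node 1→1 ·f
i=42 'a': node 1→2
i=43 'e': node 2→3
i=44 'a': node 3→4  emit P0@[41:44],P2@[43:44]
i=45 'e': node 4→10 ·f
i=46 'e': node 10→10 ·f
i=47 'd': node 10→5 ·f
i=48 'b': node 5→6
i=49 'd': node 6→7
i=50 'c': node 7→8
i=51 'b': node 8→9  emit P1@[47:51]
i=52 'e': node 9→10 ·f
i=53 'a': node 10→11  emit P2@[52:53]
i=54 'b': node 11→0 ·f
i=55 'd': node 0→5
i=56 'd': node 5→5 ·f
i=57 'e': node 5→10 ·f
i=58 'a': node 10→11  emit P2@[57:58]
i=59 'c': node 11→1 ·f
i=60 'a': node 1→2
i=61 'e': node 2→3

All matches (sorted): [[1,2],[4,2],[10,1],[18,1],[23,1],[33,1],[44,0],[44,2],[51,1],[53,2],[58,2]]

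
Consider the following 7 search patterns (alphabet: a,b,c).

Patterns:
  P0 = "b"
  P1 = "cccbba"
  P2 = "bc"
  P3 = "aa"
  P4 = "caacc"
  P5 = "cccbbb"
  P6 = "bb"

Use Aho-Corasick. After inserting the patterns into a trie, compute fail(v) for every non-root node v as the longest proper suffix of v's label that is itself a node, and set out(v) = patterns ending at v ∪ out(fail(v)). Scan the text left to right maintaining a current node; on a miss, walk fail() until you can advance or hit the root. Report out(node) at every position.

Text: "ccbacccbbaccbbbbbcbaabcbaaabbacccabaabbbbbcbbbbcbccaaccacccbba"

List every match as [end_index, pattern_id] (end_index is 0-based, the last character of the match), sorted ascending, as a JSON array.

Build automaton:
Trie (insert patterns):
  0='ε' goto a→9 b→1 c→2
  1='b' goto b→16 c→8  ←P0
  2='c' goto a→11 c→3
  3='cc' goto c→4
  4='ccc' goto b→5
  5='cccb' goto b→6
  6='cccbb' goto a→7 b→15
  7='cccbba' goto ·  ←P1
  8='bc' goto ·  ←P2
  9='a' goto a→10
  10='aa' goto ·  ←P3
  11='ca' goto a→12
  12='caa' goto c→13
  13='caac' goto c→14
  14='caacc' goto ·  ←P4
  15='cccbbb' goto ·  ←P5
  16='bb' goto ·  ←P6

BFS fail/out derivation:
  fail(1) 'b': from fail(0)=0 chase 'b': 0 ⇒ 0;  out={0}∪out(0)={0}
  fail(2) 'c': from fail(0)=0 chase 'c': 0 ⇒ 0;  out=∅∪out(0)=∅
  fail(9) 'a': from fail(0)=0 chase 'a': 0 ⇒ 0;  out=∅∪out(0)=∅
  fail(3) 'cc': from fail(2)=0 chase 'c': 0 ⇒ 2;  out=∅∪out(2)=∅
  fail(8) 'bc': from fail(1)=0 chase 'c': 0 ⇒ 2;  out={2}∪out(2)={2}
  fail(10) 'aa': from fail(9)=0 chase 'a': 0 ⇒ 9;  out={3}∪out(9)={3}
  fail(11) 'ca': from fail(2)=0 chase 'a': 0 ⇒ 9;  out=∅∪out(9)=∅
  fail(16) 'bb': from fail(1)=0 chase 'b': 0 ⇒ 1;  out={6}∪out(1)={0,6}
  fail(4) 'ccc': from fail(3)=2 chase 'c': 2 ⇒ 3;  out=∅∪out(3)=∅
  fail(12) 'caa': from fail(11)=9 chase 'a': 9 ⇒ 10;  out=∅∪out(10)={3}
  fail(5) 'cccb': from fail(4)=3 chase 'b': 3→2→0 ⇒ 1;  out=∅∪out(1)={0}
  fail(13) 'caac': from fail(12)=10 chase 'c': 10→9→0 ⇒ 2;  out=∅∪out(2)=∅
  fail(6) 'cccbb': from fail(5)=1 chase 'b': 1 ⇒ 16;  out=∅∪out(16)={0,6}
  fail(14) 'caacc': from fail(13)=2 chase 'c': 2 ⇒ 3;  out={4}∪out(3)={4}
  fail(7) 'cccbba': from fail(6)=16 chase 'a': 16→1→0 ⇒ 9;  out={1}∪out(9)={1}
  fail(15) 'cccbbb': from fail(6)=16 chase 'b': 16→1 ⇒ 16;  out={5}∪out(16)={0,5,6}

Run:
i=0 'c': node 0→2
i=1 'c': node 2→3
i=2 'b': node 3→1 ·f  ** P0@[2:2]
i=3 'a': node 1→9 ·f
i=4 'c': node 9→2 ·f
i=5 'c': node 2→3
i=6 'c': node 3→4
i=7 'b': node 4→5  ** P0@[7:7]
i=8 'b': node 5→6  ** P0@[8:8],P6@[7:8]
i=9 'a': node 6→7  ** P1@[4:9]
i=10 'c': node 7→2 ·f
i=11 'c': node 2→3
i=12 'b': node 3→1 ·f  ** P0@[12:12]
i=13 'b': node 1→16  ** P0@[13:13],P6@[12:13]
i=14 'b': node 16→16 ·f  ** P0@[14:14],P6@[13:14]
i=15 'b': node 16→16 ·f  ** P0@[15:15],P6@[14:15]
i=16 'b': node 16→16 ·f  ** P0@[16:16],P6@[15:16]
i=17 'c': node 16→8 ·f  ** P2@[16:17]
i=18 'b': node 8→1 ·f  ** P0@[18:18]
i=19 'a': node 1→9 ·f
i=20 'a': node 9→10  ** P3@[19:20]
i=21 'b': node 10→1 ·f  ** P0@[21:21]
i=22 'c': node 1→8  ** P2@[21:22]
i=23 'b': node 8→1 ·f  ** P0@[23:23]
i=24 'a': node 1→9 ·f
i=25 'a': node 9→10  ** P3@[24:25]
i=26 'a': node 10→10 ·f  ** P3@[25:26]
i=27 'b': node 10→1 ·f  ** P0@[27:27]
i=28 'b': node 1→16  ** P0@[28:28],P6@[27:28]
i=29 'a': node 16→9 ·f
i=30 'c': node 9→2 ·f
i=31 'c': node 2→3
i=32 'c': node 3→4
i=33 'a': node 4→11 ·f
i=34 'b': node 11→1 ·f  ** P0@[34:34]
i=35 'a': node 1→9 ·f
i=36 'a': node 9→10  ** P3@[35:36]
i=37 'b': node 10→1 ·f  ** P0@[37:37]
i=38 'b': node 1→16  ** P0@[38:38],P6@[37:38]
i=39 'b': node 16→16 ·f  ** P0@[39:39],P6@[38:39]
i=40 'b': node 16→16 ·f  ** P0@[40:40],P6@[39:40]
i=41 'b': node 16→16 ·f  ** P0@[41:41],P6@[40:41]
i=42 'c': node 16→8 ·f  ** P2@[41:42]
i=43 'b': node 8→1 ·f  ** P0@[43:43]
i=44 'b': node 1→16  ** P0@[44:44],P6@[43:44]
i=45 'b': node 16→16 ·f  ** P0@[45:45],P6@[44:45]
i=46 'b': node 16→16 ·f  ** P0@[46:46],P6@[45:46]
i=47 'c': node 16→8 ·f  ** P2@[46:47]
i=48 'b': node 8→1 ·f  ** P0@[48:48]
i=49 'c': node 1→8  ** P2@[48:49]
i=50 'c': node 8→3 ·f
i=51 'a': node 3→11 ·f
i=52 'a': node 11→12  ** P3@[51:52]
i=53 'c': node 12→13
i=54 'c': node 13→14  ** P4@[50:54]
i=55 'a': node 14→11 ·f
i=56 'c': node 11→2 ·f
i=57 'c': node 2→3
i=58 'c': node 3→4
i=59 'b': node 4→5  ** P0@[59:59]
i=60 'b': node 5→6  ** P0@[60:60],P6@[59:60]
i=61 'a': node 6→7  ** P1@[56:61]

All matches (sorted): [[2,0],[7,0],[8,0],[8,6],[9,1],[12,0],[13,0],[13,6],[14,0],[14,6],[15,0],[15,6],[16,0],[16,6],[17,2],[18,0],[20,3],[21,0],[22,2],[23,0],[25,3],[26,3],[27,0],[28,0],[28,6],[34,0],[36,3],[37,0],[38,0],[38,6],[39,0],[39,6],[40,0],[40,6],[41,0],[41,6],[42,2],[43,0],[44,0],[44,6],[45,0],[45,6],[46,0],[46,6],[47,2],[48,0],[49,2],[52,3],[54,4],[59,0],[60,0],[60,6],[61,1]]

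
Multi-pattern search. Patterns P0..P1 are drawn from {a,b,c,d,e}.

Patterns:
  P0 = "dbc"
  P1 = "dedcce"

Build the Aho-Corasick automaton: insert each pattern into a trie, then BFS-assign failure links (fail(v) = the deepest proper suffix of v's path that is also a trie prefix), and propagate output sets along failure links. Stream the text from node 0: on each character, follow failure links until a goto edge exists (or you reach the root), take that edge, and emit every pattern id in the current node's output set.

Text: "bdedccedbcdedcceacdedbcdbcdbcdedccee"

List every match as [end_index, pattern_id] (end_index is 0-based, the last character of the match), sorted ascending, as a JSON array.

Construct AC machine:
Trie nodes:
  n0 'ε': d→1
  n1 'd': b→2 e→4
  n2 'db': c→3
  n3 'dbc': ·  [P0 ends]
  n4 'de': d→5
  n5 'ded': c→6
  n6 'dedc': c→7
  n7 'dedcc': e→8
  n8 'dedcce': ·  [P1 ends]

Failure links (BFS by depth):
  n1('d'): parent n0 fail=0; on 'd' 0 → fail=0;  out ∅∪∅=∅
  n2('db'): parent n1 fail=0; on 'b' 0 → fail=0;  out ∅∪∅=∅
  n4('de'): parent n1 fail=0; on 'e' 0 → fail=0;  out ∅∪∅=∅
  n3('dbc'): parent n2 fail=0; on 'c' 0 → fail=0;  out {0}∪∅={0}
  n5('ded'): parent n4 fail=0; on 'd' 0 → fail=1;  out ∅∪∅=∅
  n6('dedc'): parent n5 fail=1; on 'c' 1→0 → fail=0;  out ∅∪∅=∅
  n7('dedcc'): parent n6 fail=0; on 'c' 0 → fail=0;  out ∅∪∅=∅
  n8('dedcce'): parent n7 fail=0; on 'e' 0 → fail=0;  out {1}∪∅={1}

Scan:
i=0 'b': node 0→0
i=1 'd': node 0→1
i=2 'e': node 1→4
i=3 'd': node 4→5
i=4 'c': node 5→6
i=5 'c': node 6→7
i=6 'e': node 7→8  ** P1@[1:6]
i=7 'd': node 8→1 (fail-walked)
i=8 'b': node 1→2
i=9 'c': node 2→3  ** P0@[7:9]
i=10 'd': node 3→1 (fail-walked)
i=11 'e': node 1→4
i=12 'd': node 4→5
i=13 'c': node 5→6
i=14 'c': node 6→7
i=15 'e': node 7→8  ** P1@[10:15]
i=16 'a': node 8→0 (fail-walked)
i=17 'c': node 0→0
i=18 'd': node 0→1
i=19 'e': node 1→4
i=20 'd': node 4→5
i=21 'b': node 5→2 (fail-walked)
i=22 'c': node 2→3  ** P0@[20:22]
i=23 'd': node 3→1 (fail-walked)
i=24 'b': node 1→2
i=25 'c': node 2→3  ** P0@[23:25]
i=26 'd': node 3→1 (fail-walked)
i=27 'b': node 1→2
i=28 'c': node 2→3  ** P0@[26:28]
i=29 'd': node 3→1 (fail-walked)
i=30 'e': node 1→4
i=31 'd': node 4→5
i=32 'c': node 5→6
i=33 'c': node 6→7
i=34 'e': node 7→8  ** P1@[29:34]
i=35 'e': node 8→0 (fail-walked)

Matches: [[6,1],[9,0],[15,1],[22,0],[25,0],[28,0],[34,1]]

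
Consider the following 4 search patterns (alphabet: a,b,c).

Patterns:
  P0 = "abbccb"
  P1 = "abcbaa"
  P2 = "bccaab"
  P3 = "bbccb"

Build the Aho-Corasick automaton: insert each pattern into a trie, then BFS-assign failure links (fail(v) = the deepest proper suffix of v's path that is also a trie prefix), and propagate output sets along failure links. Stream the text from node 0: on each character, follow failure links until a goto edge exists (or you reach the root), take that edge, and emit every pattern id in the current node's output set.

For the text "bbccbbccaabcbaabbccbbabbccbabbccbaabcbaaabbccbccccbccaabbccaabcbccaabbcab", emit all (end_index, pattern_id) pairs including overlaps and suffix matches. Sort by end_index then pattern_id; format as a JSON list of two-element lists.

Build automaton:
Trie nodes:
  n0 'ε': a→1 b→11
  n1 'a': b→2
  n2 'ab': b→3 c→7
  n3 'abb': c→4
  n4 'abbc': c→5
  n5 'abbcc': b→6
  n6 'abbccb': ·  [P0 ends]
  n7 'abc': b→8
  n8 'abcb': a→9
  n9 'abcba': a→10
  n10 'abcbaa': ·  [P1 ends]
  n11 'b': b→17 c→12
  n12 'bc': c→13
  n13 'bcc': a→14
  n14 'bcca': a→15
  n15 'bccaa': b→16
  n16 'bccaab': ·  [P2 ends]
  n17 'bb': c→18
  n18 'bbc': c→19
  n19 'bbcc': b→20
  n20 'bbccb': ·  [P3 ends]

Failure links (BFS by depth):
  fail(1) 'a': from fail(0)=0 chase 'a': 0 ⇒ 0;  out=∅∪out(0)=∅
  fail(11) 'b': from fail(0)=0 chase 'b': 0 ⇒ 0;  out=∅∪out(0)=∅
  fail(2) 'ab': from fail(1)=0 chase 'b': 0 ⇒ 11;  out=∅∪out(11)=∅
  fail(12) 'bc': from fail(11)=0 chase 'c': 0 ⇒ 0;  out=∅∪out(0)=∅
  fail(17) 'bb': from fail(11)=0 chase 'b': 0 ⇒ 11;  out=∅∪out(11)=∅
  fail(3) 'abb': from fail(2)=11 chase 'b': 11 ⇒ 17;  out=∅∪out(17)=∅
  fail(7) 'abc': from fail(2)=11 chase 'c': 11 ⇒ 12;  out=∅∪out(12)=∅
  fail(13) 'bcc': from fail(12)=0 chase 'c': 0 ⇒ 0;  out=∅∪out(0)=∅
  fail(18) 'bbc': from fail(17)=11 chase 'c': 11 ⇒ 12;  out=∅∪out(12)=∅
  fail(4) 'abbc': from fail(3)=17 chase 'c': 17 ⇒ 18;  out=∅∪out(18)=∅
  fail(8) 'abcb': from fail(7)=12 chase 'b': 12→0 ⇒ 11;  out=∅∪out(11)=∅
  fail(14) 'bcca': from fail(13)=0 chase 'a': 0 ⇒ 1;  out=∅∪out(1)=∅
  fail(19) 'bbcc': from fail(18)=12 chase 'c': 12 ⇒ 13;  out=∅∪out(13)=∅
  fail(5) 'abbcc': from fail(4)=18 chase 'c': 18 ⇒ 19;  out=∅∪out(19)=∅
  fail(9) 'abcba': from fail(8)=11 chase 'a': 11→0 ⇒ 1;  out=∅∪out(1)=∅
  fail(15) 'bccaa': from fail(14)=1 chase 'a': 1→0 ⇒ 1;  out=∅∪out(1)=∅
  fail(20) 'bbccb': from fail(19)=13 chase 'b': 13→0 ⇒ 11;  out={3}∪out(11)={3}
  fail(6) 'abbccb': from fail(5)=19 chase 'b': 19 ⇒ 20;  out={0}∪out(20)={0,3}
  fail(10) 'abcbaa': from fail(9)=1 chase 'a': 1→0 ⇒ 1;  out={1}∪out(1)={1}
  fail(16) 'bccaab': from fail(15)=1 chase 'b': 1 ⇒ 2;  out={2}∪out(2)={2}

Text stream:
[0] read 'b'  n0⇒n11
[1] read 'b'  n11⇒n17
[2] read 'c'  n17⇒n18
[3] read 'c'  n18⇒n19
[4] read 'b'  n19⇒n20  → match P3@[0:4]
[5] read 'b'  n20⇒n17 (via fail)
[6] read 'c'  n17⇒n18
[7] read 'c'  n18⇒n19
[8] read 'a'  n19⇒n14 (via fail)
[9] read 'a'  n14⇒n15
[10] read 'b'  n15⇒n16  → match P2@[5:10]
[11] read 'c'  n16⇒n7 (via fail)
[12] read 'b'  n7⇒n8
[13] read 'a'  n8⇒n9
[14] read 'a'  n9⇒n10  → match P1@[9:14]
[15] read 'b'  n10⇒n2 (via fail)
[16] read 'b'  n2⇒n3
[17] read 'c'  n3⇒n4
[18] read 'c'  n4⇒n5
[19] read 'b'  n5⇒n6  → match P0@[14:19],P3@[15:19]
[20] read 'b'  n6⇒n17 (via fail)
[21] read 'a'  n17⇒n1 (via fail)
[22] read 'b'  n1⇒n2
[23] read 'b'  n2⇒n3
[24] read 'c'  n3⇒n4
[25] read 'c'  n4⇒n5
[26] read 'b'  n5⇒n6  → match P0@[21:26],P3@[22:26]
[27] read 'a'  n6⇒n1 (via fail)
[28] read 'b'  n1⇒n2
[29] read 'b'  n2⇒n3
[30] read 'c'  n3⇒n4
[31] read 'c'  n4⇒n5
[32] read 'b'  n5⇒n6  → match P0@[27:32],P3@[28:32]
[33] read 'a'  n6⇒n1 (via fail)
[34] read 'a'  n1⇒n1 (via fail)
[35] read 'b'  n1⇒n2
[36] read 'c'  n2⇒n7
[37] read 'b'  n7⇒n8
[38] read 'a'  n8⇒n9
[39] read 'a'  n9⇒n10  → match P1@[34:39]
[40] read 'a'  n10⇒n1 (via fail)
[41] read 'b'  n1⇒n2
[42] read 'b'  n2⇒n3
[43] read 'c'  n3⇒n4
[44] read 'c'  n4⇒n5
[45] read 'b'  n5⇒n6  → match P0@[40:45],P3@[41:45]
[46] read 'c'  n6⇒n12 (via fail)
[47] read 'c'  n12⇒n13
[48] read 'c'  n13⇒n0 (via fail)
[49] read 'c'  n0⇒n0
[50] read 'b'  n0⇒n11
[51] read 'c'  n11⇒n12
[52] read 'c'  n12⇒n13
[53] read 'a'  n13⇒n14
[54] read 'a'  n14⇒n15
[55] read 'b'  n15⇒n16  → match P2@[50:55]
[56] read 'b'  n16⇒n3 (via fail)
[57] read 'c'  n3⇒n4
[58] read 'c'  n4⇒n5
[59] read 'a'  n5⇒n14 (via fail)
[60] read 'a'  n14⇒n15
[61] read 'b'  n15⇒n16  → match P2@[56:61]
[62] read 'c'  n16⇒n7 (via fail)
[63] read 'b'  n7⇒n8
[64] read 'c'  n8⇒n12 (via fail)
[65] read 'c'  n12⇒n13
[66] read 'a'  n13⇒n14
[67] read 'a'  n14⇒n15
[68] read 'b'  n15⇒n16  → match P2@[63:68]
[69] read 'b'  n16⇒n3 (via fail)
[70] read 'c'  n3⇒n4
[71] read 'a'  n4⇒n1 (via fail)
[72] read 'b'  n1⇒n2

Matches: [[4,3],[10,2],[14,1],[19,0],[19,3],[26,0],[26,3],[32,0],[32,3],[39,1],[45,0],[45,3],[55,2],[61,2],[68,2]]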